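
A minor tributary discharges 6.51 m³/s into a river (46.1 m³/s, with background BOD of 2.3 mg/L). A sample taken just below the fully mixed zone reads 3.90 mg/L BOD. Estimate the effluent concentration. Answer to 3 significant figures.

Mass balance: 46.10·2.300 + 6.510·Cₑ = 52.61·3.900
→ Cₑ = (52.61·3.900 − 46.10·2.300) / 6.510 = 15.23 mg/L.

15.2 mg/L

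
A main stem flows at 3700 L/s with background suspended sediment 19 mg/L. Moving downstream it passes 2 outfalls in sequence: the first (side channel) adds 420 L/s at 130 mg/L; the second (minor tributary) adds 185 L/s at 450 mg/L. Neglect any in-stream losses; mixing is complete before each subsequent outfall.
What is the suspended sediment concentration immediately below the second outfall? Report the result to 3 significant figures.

Outfall 1: combined Q = 4120 L/s; C = (3700·19.00 + 420.0·130.0)/4120 = 30.32 mg/L.
Outfall 2: combined Q = 4305 L/s; C = (4120·30.32 + 185.0·450.0)/4305 = 48.35 mg/L.

48.4 mg/L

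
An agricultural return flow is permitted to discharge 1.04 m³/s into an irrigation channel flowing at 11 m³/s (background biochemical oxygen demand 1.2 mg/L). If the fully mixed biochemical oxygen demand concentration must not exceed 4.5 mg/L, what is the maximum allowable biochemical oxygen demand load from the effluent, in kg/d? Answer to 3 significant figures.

3540 kg/d

Mass balance at the limit: 11.00·1.200 + 1.040·Cₑ = 12.04·4.5 → Cₑ = 39.40 mg/L.
Load = 1.040 m³/s × 39.40 g/m³ × 86 400 s/d = 3541 kg/d.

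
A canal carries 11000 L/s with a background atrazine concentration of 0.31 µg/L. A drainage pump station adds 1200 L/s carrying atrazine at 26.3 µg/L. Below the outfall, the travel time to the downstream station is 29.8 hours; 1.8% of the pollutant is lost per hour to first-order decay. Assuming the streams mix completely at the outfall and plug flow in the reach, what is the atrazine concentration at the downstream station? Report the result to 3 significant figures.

Flow-weighted average: C = (11000·0.3100 + 1200·26.30) / 12200 = 34970/12200 = 2.866 µg/L.
1.8%/h lost → k = −ln(1 − 0.018) = 0.01816 h⁻¹.
First-order decay: C = 2.866·exp(−k·t) = 2.866·0.5820 = 1.668 µg/L.

1.67 µg/L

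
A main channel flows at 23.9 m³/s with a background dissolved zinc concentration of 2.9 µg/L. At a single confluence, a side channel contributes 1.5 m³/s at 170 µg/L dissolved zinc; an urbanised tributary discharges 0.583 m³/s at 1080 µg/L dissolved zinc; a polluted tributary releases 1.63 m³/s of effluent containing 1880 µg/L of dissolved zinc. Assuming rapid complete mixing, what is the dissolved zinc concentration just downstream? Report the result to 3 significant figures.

Conservation of mass: C = (23.90·2.900 + 1.500·170.0 + 0.5830·1080 + 1.630·1880) / 27.61 = 4018/27.61 = 145.5 µg/L.

146 µg/L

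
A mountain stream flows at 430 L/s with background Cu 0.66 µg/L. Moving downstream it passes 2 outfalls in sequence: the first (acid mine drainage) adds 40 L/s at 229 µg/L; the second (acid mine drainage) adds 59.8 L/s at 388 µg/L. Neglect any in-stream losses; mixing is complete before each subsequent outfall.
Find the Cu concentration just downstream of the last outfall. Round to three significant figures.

Below outfall 1: Q → 470.0 L/s, C = (430.0·0.6600 + 40.00·229.0)/470.0 = 20.09 µg/L.
Below outfall 2: Q → 529.8 L/s, C = (470.0·20.09 + 59.80·388.0)/529.8 = 61.62 µg/L.

61.6 µg/L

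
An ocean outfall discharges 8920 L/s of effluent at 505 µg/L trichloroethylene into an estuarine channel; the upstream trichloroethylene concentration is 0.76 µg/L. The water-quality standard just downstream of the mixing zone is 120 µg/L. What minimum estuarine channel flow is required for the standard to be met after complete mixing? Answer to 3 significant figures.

Set C_mix = 120: (Q·0.7600 + 8920·505.0) / (Q + 8920) = 120
→ Q = 8920·(505.0 − 120)/(120 − 0.7600) = 28800 L/s.

28800 L/s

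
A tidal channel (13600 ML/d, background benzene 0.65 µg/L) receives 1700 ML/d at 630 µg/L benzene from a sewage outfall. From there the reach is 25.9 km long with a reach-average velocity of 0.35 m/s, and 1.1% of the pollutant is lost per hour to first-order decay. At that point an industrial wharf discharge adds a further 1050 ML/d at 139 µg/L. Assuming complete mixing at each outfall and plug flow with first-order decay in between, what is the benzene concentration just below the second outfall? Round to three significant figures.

Mass balance: C = (13600·0.6500 + 1700·630.0) / 15300 = 1080000/15300 = 70.58 µg/L; combined flow 15300 ML/d.
Travel time t = 25.9·1000 / 0.35 = 74000 s = 20.56 h.
1.1%/h lost → k = −ln(1 − 0.011) = 0.01106 h⁻¹.
After decay, C = 70.58 × e^(−kt) = 70.58 × 0.7966 = 56.22 µg/L.
Second outfall: C = (15300·56.22 + 1050·139.0)/16350 = 61.54 µg/L.

61.5 µg/L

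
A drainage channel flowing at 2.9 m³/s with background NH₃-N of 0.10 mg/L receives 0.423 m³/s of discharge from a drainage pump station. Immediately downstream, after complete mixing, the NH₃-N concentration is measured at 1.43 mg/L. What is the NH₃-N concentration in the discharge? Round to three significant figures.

10.5 mg/L

Mass balance: 2.900·0.1000 + 0.4230·Cₑ = 3.323·1.430
→ Cₑ = (3.323·1.430 − 2.900·0.1000) / 0.4230 = 10.55 mg/L.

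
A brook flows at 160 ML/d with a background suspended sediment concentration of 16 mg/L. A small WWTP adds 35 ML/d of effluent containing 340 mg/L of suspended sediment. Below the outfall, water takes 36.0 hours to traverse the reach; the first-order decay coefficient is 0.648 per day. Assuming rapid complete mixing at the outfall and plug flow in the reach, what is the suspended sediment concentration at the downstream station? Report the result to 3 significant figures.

28.1 mg/L

Conservation of mass: C = (160.0·16.00 + 35.00·340.0) / 195.0 = 14460/195.0 = 74.15 mg/L.
After decay, C = 74.15 × e^(−kt) = 74.15 × 0.3783 = 28.05 mg/L.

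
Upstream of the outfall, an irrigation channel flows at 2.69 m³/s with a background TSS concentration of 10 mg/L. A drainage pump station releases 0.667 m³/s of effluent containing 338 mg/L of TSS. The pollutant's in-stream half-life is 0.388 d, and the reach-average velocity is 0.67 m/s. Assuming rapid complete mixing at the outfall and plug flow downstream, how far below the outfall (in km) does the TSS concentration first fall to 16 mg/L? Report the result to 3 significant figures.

Mixed concentration C = ΣQC/ΣQ = (2.690·10.00 + 0.6670·338.0) / 3.357 = 252.3/3.357 = 75.17 mg/L.
Half-life 0.388 d → k = ln 2 / 0.388 = 1.786 d⁻¹.
Set 75.17·exp(−k·t) = 16 → t = ln(75.17/16)/k = 74830 s = 20.79 h.
Distance = v·t = 0.67·74830 = 50130 m = 50.13 km.

50.1 km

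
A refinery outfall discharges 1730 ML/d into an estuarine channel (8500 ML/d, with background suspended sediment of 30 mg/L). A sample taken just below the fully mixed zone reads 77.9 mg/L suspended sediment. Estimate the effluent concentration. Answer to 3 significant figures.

Mass balance: 8500·30.00 + 1730·Cₑ = 10230·77.90
→ Cₑ = (10230·77.90 − 8500·30.00) / 1730 = 313.2 mg/L.

313 mg/L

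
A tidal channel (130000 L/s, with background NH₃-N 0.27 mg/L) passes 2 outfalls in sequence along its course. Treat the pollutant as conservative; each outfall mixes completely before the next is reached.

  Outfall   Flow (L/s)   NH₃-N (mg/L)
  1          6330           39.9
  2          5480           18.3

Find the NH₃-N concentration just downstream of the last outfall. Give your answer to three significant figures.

Below outfall 1: Q → 136300 L/s, C = (130000·0.2700 + 6330·39.90)/136300 = 2.110 mg/L.
Below outfall 2: Q → 141800 L/s, C = (136300·2.110 + 5480·18.30)/141800 = 2.736 mg/L.

2.74 mg/L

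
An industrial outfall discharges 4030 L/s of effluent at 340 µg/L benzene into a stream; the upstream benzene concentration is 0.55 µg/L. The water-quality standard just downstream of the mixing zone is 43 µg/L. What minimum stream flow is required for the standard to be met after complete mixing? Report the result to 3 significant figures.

28200 L/s

Set C_mix = 43: (Q·0.5500 + 4030·340.0) / (Q + 4030) = 43
→ Q = 4030·(340.0 − 43)/(43 − 0.5500) = 28200 L/s.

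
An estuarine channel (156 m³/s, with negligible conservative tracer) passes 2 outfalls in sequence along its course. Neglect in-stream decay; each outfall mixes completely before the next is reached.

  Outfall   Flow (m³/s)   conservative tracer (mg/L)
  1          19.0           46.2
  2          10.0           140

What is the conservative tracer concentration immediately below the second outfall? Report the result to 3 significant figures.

12.3 mg/L

After outfall 1: Q = 156.0 + 19.00 = 175.0 m³/s; C = (156.0·0 + 19.00·46.20)/175.0 = 5.016 mg/L.
After outfall 2: Q = 175.0 + 10.00 = 185.0 m³/s; C = (175.0·5.016 + 10.00·140.0)/185.0 = 12.31 mg/L.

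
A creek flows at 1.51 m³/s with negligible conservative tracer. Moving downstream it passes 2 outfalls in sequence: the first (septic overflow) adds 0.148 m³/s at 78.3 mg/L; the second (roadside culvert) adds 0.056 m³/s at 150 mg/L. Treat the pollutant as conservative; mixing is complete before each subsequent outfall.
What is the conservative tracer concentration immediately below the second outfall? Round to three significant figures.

After outfall 1: Q = 1.510 + 0.1480 = 1.658 m³/s; C = (1.510·0 + 0.1480·78.30)/1.658 = 6.989 mg/L.
After outfall 2: Q = 1.658 + 0.05600 = 1.714 m³/s; C = (1.658·6.989 + 0.05600·150.0)/1.714 = 11.66 mg/L.

11.7 mg/L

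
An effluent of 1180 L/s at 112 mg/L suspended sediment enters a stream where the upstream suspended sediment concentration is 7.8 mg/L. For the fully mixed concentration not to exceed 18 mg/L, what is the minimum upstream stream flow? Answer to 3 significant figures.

Set C_mix = 18: (Q·7.800 + 1180·112.0) / (Q + 1180) = 18
→ Q = 1180·(112.0 − 18)/(18 − 7.800) = 10870 L/s.

10900 L/s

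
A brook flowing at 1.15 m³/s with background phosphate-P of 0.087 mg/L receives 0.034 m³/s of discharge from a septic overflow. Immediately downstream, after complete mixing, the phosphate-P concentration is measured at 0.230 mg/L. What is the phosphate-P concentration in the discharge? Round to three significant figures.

5.07 mg/L

Mass balance: 1.150·0.08700 + 0.03400·Cₑ = 1.184·0.2300
→ Cₑ = (1.184·0.2300 − 1.150·0.08700) / 0.03400 = 5.067 mg/L.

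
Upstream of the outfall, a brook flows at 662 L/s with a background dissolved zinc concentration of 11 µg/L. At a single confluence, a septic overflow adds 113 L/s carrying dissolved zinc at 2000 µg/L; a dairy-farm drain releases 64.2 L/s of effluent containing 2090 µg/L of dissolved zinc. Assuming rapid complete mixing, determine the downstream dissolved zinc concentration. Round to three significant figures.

438 µg/L

Conservation of mass: C = (662.0·11.00 + 113.0·2000 + 64.20·2090) / 839.2 = 367500/839.2 = 437.9 µg/L.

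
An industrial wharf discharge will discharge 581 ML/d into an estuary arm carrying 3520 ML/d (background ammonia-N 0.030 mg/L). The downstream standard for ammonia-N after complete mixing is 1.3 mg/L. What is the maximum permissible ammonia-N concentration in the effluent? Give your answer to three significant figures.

At the limit, (Qr·Cr + Qe·Cₑ)/(Qr + Qe) = 1.3:
Cₑ = (4101·1.3 − 3520·0.03000) / 581.0 = 8.994 mg/L.

8.99 mg/L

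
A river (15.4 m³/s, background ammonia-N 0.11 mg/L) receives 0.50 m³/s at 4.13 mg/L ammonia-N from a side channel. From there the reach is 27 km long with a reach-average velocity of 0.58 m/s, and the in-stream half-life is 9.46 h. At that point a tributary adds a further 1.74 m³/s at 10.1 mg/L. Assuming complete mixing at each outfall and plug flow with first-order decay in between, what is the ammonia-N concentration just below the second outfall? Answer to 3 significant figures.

1.08 mg/L

Mixed concentration C = ΣQC/ΣQ = (15.40·0.1100 + 0.5000·4.130) / 15.90 = 3.759/15.90 = 0.2364 mg/L; combined flow 15.90 m³/s.
Travel time t = 27·1000 / 0.58 = 46550 s = 12.93 h.
Half-life 9.46 h → k = ln 2 / 9.46 = 0.07327 h⁻¹ = 1.759 d⁻¹.
Applying C = C₀e^(−kt): 0.2364 × 0.3877 = 0.09166 mg/L.
At the second outfall, C = (15.90·0.09166 + 1.740·10.10) / (15.90 + 1.740) = 1.079 mg/L.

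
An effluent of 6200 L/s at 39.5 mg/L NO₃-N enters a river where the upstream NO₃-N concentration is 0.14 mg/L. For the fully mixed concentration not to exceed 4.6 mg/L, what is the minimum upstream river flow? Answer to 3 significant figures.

Set C_mix = 4.6: (Q·0.1400 + 6200·39.50) / (Q + 6200) = 4.6
→ Q = 6200·(39.50 − 4.6)/(4.6 − 0.1400) = 48520 L/s.

48500 L/s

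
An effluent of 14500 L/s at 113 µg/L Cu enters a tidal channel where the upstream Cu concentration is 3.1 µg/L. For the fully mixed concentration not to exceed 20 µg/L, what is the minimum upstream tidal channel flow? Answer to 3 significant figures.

79800 L/s

Set C_mix = 20: (Q·3.100 + 14500·113.0) / (Q + 14500) = 20
→ Q = 14500·(113.0 − 20)/(20 − 3.100) = 79790 L/s.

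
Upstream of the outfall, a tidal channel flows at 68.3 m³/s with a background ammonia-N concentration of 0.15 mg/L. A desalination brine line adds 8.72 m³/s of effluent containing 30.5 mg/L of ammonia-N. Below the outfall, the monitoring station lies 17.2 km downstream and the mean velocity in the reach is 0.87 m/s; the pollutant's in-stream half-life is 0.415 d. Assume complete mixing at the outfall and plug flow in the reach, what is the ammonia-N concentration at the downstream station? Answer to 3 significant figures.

After mixing, C = (68.30·0.1500 + 8.720·30.50) / 77.02 = 276.2/77.02 = 3.586 mg/L.
Travel time t = 17.2·1000 / 0.87 = 19770 s = 5.492 h.
Half-life 0.415 d → k = ln 2 / 0.415 = 1.670 d⁻¹.
After decay, C = 3.586 × e^(−kt) = 3.586 × 0.6824 = 2.447 mg/L.

2.45 mg/L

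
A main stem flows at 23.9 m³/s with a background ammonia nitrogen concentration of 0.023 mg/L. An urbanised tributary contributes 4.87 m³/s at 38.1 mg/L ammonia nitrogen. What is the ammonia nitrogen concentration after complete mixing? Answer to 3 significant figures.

After mixing, C = (23.90·0.02300 + 4.870·38.10) / 28.77 = 186.1/28.77 = 6.468 mg/L.

6.47 mg/L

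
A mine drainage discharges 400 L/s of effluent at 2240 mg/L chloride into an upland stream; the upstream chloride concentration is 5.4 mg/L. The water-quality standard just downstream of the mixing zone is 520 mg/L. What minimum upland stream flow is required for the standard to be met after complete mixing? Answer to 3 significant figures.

1340 L/s

Set C_mix = 520: (Q·5.400 + 400.0·2240) / (Q + 400.0) = 520
→ Q = 400.0·(2240 − 520)/(520 − 5.400) = 1337 L/s.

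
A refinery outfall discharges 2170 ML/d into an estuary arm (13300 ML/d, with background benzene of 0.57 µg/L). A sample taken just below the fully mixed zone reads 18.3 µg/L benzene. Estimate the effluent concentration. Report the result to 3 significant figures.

127 µg/L

Mass balance: 13300·0.5700 + 2170·Cₑ = 15470·18.30
→ Cₑ = (15470·18.30 − 13300·0.5700) / 2170 = 127.0 µg/L.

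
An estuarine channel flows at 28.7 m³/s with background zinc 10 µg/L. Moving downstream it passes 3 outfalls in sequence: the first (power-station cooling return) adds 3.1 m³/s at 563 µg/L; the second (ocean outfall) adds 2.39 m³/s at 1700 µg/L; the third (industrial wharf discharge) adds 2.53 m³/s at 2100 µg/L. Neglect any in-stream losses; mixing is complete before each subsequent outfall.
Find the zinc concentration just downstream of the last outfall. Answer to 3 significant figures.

311 µg/L

Below outfall 1: Q → 31.80 m³/s, C = (28.70·10.00 + 3.100·563.0)/31.80 = 63.91 µg/L.
Below outfall 2: Q → 34.19 m³/s, C = (31.80·63.91 + 2.390·1700)/34.19 = 178.3 µg/L.
Below outfall 3: Q → 36.72 m³/s, C = (34.19·178.3 + 2.530·2100)/36.72 = 310.7 µg/L.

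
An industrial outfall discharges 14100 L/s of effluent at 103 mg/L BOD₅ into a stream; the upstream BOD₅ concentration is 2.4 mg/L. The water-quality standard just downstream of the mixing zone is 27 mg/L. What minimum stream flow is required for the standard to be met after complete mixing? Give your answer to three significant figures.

Set C_mix = 27: (Q·2.400 + 14100·103.0) / (Q + 14100) = 27
→ Q = 14100·(103.0 − 27)/(27 − 2.400) = 43560 L/s.

43600 L/s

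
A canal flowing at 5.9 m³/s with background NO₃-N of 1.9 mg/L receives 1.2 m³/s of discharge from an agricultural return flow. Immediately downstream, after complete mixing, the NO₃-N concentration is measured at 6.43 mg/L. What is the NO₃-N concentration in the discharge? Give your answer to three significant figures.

Mass balance: 5.900·1.900 + 1.200·Cₑ = 7.100·6.430
→ Cₑ = (7.100·6.430 − 5.900·1.900) / 1.200 = 28.70 mg/L.

28.7 mg/L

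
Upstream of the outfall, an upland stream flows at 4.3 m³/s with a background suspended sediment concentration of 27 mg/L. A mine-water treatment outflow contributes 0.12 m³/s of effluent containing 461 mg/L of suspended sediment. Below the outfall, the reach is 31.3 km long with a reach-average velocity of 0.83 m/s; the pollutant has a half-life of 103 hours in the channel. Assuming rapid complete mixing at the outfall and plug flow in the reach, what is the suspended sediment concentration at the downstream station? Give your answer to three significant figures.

36.1 mg/L

After mixing, C = (4.300·27.00 + 0.1200·461.0) / 4.420 = 171.4/4.420 = 38.78 mg/L.
Travel time t = 31.3·1000 / 0.83 = 37710 s = 10.48 h.
Half-life 103 h → k = ln 2 / 103 = 0.006730 h⁻¹ = 0.1615 d⁻¹.
Decay over the reach: 38.78·exp(−kt) = 38.78·0.9319 = 36.14 mg/L.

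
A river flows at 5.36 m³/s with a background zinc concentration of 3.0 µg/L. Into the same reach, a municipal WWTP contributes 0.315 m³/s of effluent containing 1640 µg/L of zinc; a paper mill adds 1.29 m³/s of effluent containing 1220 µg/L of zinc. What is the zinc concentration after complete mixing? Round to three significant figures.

Conservation of mass: C = (5.360·3.000 + 0.3150·1640 + 1.290·1220) / 6.965 = 2106/6.965 = 302.4 µg/L.

302 µg/L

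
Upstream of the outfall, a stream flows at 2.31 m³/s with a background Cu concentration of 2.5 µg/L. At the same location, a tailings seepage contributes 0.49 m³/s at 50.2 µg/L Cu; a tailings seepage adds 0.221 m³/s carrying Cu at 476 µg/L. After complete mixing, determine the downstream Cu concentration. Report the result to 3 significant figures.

44.9 µg/L

Mass balance: C = (2.310·2.500 + 0.4900·50.20 + 0.2210·476.0) / 3.021 = 135.6/3.021 = 44.88 µg/L.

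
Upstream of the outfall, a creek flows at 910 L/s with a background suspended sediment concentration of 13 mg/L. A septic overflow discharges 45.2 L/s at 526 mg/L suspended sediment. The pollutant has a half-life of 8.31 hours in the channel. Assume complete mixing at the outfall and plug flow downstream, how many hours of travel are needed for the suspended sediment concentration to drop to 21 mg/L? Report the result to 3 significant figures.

After mixing, C = (910.0·13.00 + 45.20·526.0) / 955.2 = 35610/955.2 = 37.28 mg/L.
Half-life 8.31 h → k = ln 2 / 8.31 = 0.08341 h⁻¹ = 2.002 d⁻¹.
37.28·exp(−k·t) = 21 → t = ln(37.28/21)/k = 24770 s = 6.879 h.

6.88 h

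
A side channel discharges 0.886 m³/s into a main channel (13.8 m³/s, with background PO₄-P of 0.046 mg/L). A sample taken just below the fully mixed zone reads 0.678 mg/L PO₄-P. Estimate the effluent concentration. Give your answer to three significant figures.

Mass balance: 13.80·0.04600 + 0.8860·Cₑ = 14.69·0.6780
→ Cₑ = (14.69·0.6780 − 13.80·0.04600) / 0.8860 = 10.52 mg/L.

10.5 mg/L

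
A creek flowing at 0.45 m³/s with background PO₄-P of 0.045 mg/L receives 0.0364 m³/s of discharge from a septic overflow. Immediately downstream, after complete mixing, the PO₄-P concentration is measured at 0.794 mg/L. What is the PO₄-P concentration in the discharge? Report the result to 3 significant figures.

Mass balance: 0.4500·0.04500 + 0.03640·Cₑ = 0.4864·0.7940
→ Cₑ = (0.4864·0.7940 − 0.4500·0.04500) / 0.03640 = 10.05 mg/L.

10.1 mg/L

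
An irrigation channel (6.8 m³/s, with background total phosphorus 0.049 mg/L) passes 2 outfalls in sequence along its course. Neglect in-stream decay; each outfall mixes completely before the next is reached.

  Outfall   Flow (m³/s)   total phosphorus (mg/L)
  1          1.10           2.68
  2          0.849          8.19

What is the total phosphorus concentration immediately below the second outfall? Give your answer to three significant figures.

1.17 mg/L

After outfall 1: Q = 6.800 + 1.100 = 7.900 m³/s; C = (6.800·0.04900 + 1.100·2.680)/7.900 = 0.4153 mg/L.
After outfall 2: Q = 7.900 + 0.8490 = 8.749 m³/s; C = (7.900·0.4153 + 0.8490·8.190)/8.749 = 1.170 mg/L.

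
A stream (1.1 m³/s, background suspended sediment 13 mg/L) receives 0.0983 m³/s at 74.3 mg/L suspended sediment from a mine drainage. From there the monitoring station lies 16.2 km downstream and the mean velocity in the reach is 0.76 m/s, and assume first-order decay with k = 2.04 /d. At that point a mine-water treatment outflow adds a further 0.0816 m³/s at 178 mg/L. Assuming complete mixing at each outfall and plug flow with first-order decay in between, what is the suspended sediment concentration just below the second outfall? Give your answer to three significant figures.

After mixing, C = (1.100·13.00 + 0.09830·74.30) / 1.198 = 21.60/1.198 = 18.03 mg/L; combined flow 1.198 m³/s.
Travel time t = 16.2·1000 / 0.76 = 21320 s = 5.921 h.
Applying C = C₀e^(−kt): 18.03 × 0.6045 = 10.90 mg/L.
At the second outfall, C = (1.198·10.90 + 0.08160·178.0) / (1.198 + 0.08160) = 21.55 mg/L.

21.6 mg/L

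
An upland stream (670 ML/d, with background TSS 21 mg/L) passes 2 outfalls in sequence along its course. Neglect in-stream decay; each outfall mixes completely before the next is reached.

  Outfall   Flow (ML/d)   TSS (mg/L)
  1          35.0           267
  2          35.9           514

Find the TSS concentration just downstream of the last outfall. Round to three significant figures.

After outfall 1: Q = 670.0 + 35.00 = 705.0 ML/d; C = (670.0·21.00 + 35.00·267.0)/705.0 = 33.21 mg/L.
After outfall 2: Q = 705.0 + 35.90 = 740.9 ML/d; C = (705.0·33.21 + 35.90·514.0)/740.9 = 56.51 mg/L.

56.5 mg/L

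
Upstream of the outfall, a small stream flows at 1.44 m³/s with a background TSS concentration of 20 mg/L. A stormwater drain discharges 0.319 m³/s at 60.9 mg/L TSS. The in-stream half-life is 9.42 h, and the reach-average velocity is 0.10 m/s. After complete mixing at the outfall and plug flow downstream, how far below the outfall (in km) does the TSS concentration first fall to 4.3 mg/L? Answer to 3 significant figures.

9.06 km

Mass balance: C = (1.440·20.00 + 0.3190·60.90) / 1.759 = 48.23/1.759 = 27.42 mg/L.
Half-life 9.42 h → k = ln 2 / 9.42 = 0.07358 h⁻¹ = 1.766 d⁻¹.
Set 27.42·exp(−k·t) = 4.3 → t = ln(27.42/4.3)/k = 90640 s = 25.18 h.
Distance = v·t = 0.10·90640 = 9064 m = 9.064 km.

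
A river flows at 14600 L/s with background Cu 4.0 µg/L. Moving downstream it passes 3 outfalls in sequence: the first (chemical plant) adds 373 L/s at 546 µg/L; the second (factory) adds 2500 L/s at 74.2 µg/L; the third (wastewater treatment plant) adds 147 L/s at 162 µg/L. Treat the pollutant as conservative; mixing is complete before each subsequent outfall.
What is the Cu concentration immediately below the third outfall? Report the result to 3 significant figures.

After outfall 1: Q = 14600 + 373.0 = 14970 L/s; C = (14600·4.000 + 373.0·546.0)/14970 = 17.50 µg/L.
After outfall 2: Q = 14970 + 2500 = 17470 L/s; C = (14970·17.50 + 2500·74.20)/17470 = 25.61 µg/L.
After outfall 3: Q = 17470 + 147.0 = 17620 L/s; C = (17470·25.61 + 147.0·162.0)/17620 = 26.75 µg/L.

26.8 µg/L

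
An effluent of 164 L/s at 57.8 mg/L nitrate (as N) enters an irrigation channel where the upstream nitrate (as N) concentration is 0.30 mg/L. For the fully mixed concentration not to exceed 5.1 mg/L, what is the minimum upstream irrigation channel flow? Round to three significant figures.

1800 L/s

Set C_mix = 5.1: (Q·0.3000 + 164.0·57.80) / (Q + 164.0) = 5.1
→ Q = 164.0·(57.80 − 5.1)/(5.1 − 0.3000) = 1801 L/s.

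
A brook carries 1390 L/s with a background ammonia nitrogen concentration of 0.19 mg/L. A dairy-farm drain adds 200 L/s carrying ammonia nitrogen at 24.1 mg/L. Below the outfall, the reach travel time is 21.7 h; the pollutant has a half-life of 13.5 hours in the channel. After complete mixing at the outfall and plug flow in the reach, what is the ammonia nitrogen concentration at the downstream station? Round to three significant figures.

Conservation of mass: C = (1390·0.1900 + 200.0·24.10) / 1590 = 5084/1590 = 3.198 mg/L.
Half-life 13.5 h → k = ln 2 / 13.5 = 0.05134 h⁻¹ = 1.232 d⁻¹.
First-order decay: C = 3.198·exp(−k·t) = 3.198·0.3282 = 1.049 mg/L.

1.05 mg/L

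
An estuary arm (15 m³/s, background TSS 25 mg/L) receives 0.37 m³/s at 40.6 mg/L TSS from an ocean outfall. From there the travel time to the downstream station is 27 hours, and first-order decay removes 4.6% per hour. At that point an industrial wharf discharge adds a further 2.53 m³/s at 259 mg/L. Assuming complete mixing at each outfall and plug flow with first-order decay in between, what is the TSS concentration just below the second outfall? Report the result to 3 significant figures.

42.7 mg/L

Mixed concentration C = ΣQC/ΣQ = (15.00·25.00 + 0.3700·40.60) / 15.37 = 390.0/15.37 = 25.38 mg/L; combined flow 15.37 m³/s.
4.6%/h lost → k = −ln(1 − 0.046) = 0.04709 h⁻¹.
Applying C = C₀e^(−kt): 25.38 × 0.2804 = 7.116 mg/L.
Second outfall: C = (15.37·7.116 + 2.530·259.0)/17.90 = 42.72 mg/L.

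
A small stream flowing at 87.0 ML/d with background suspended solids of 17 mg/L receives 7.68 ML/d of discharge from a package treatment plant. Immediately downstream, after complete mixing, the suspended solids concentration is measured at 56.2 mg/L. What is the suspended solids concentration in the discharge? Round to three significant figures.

Mass balance: 87.00·17.00 + 7.680·Cₑ = 94.68·56.20
→ Cₑ = (94.68·56.20 − 87.00·17.00) / 7.680 = 500.3 mg/L.

500 mg/L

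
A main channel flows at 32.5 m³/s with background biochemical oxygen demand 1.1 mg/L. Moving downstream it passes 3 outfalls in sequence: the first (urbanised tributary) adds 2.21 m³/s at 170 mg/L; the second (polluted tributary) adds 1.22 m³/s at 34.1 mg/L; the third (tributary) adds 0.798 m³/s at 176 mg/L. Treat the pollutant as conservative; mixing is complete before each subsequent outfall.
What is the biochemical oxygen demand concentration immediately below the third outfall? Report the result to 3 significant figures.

After outfall 1: Q = 32.50 + 2.210 = 34.71 m³/s; C = (32.50·1.100 + 2.210·170.0)/34.71 = 11.85 mg/L.
After outfall 2: Q = 34.71 + 1.220 = 35.93 m³/s; C = (34.71·11.85 + 1.220·34.10)/35.93 = 12.61 mg/L.
After outfall 3: Q = 35.93 + 0.7980 = 36.73 m³/s; C = (35.93·12.61 + 0.7980·176.0)/36.73 = 16.16 mg/L.

16.2 mg/L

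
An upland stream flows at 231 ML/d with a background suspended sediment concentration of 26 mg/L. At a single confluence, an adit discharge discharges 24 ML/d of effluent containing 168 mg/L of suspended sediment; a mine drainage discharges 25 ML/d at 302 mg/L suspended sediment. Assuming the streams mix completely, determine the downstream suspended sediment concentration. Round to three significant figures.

Mixed concentration C = ΣQC/ΣQ = (231.0·26.00 + 24.00·168.0 + 25.00·302.0) / 280.0 = 17590/280.0 = 62.81 mg/L.

62.8 mg/L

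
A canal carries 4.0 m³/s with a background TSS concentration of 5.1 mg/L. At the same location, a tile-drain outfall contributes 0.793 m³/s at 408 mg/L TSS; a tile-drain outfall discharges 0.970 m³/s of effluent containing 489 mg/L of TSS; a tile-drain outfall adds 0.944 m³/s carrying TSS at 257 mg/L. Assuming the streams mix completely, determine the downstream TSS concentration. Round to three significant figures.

Mixed concentration C = ΣQC/ΣQ = (4.000·5.100 + 0.7930·408.0 + 0.9700·489.0 + 0.9440·257.0) / 6.707 = 1061/6.707 = 158.2 mg/L.

158 mg/L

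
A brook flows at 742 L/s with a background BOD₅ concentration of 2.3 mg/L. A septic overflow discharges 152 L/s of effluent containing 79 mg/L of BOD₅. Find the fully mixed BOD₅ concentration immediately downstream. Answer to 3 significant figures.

15.3 mg/L

After mixing, C = (742.0·2.300 + 152.0·79.00) / 894.0 = 13710/894.0 = 15.34 mg/L.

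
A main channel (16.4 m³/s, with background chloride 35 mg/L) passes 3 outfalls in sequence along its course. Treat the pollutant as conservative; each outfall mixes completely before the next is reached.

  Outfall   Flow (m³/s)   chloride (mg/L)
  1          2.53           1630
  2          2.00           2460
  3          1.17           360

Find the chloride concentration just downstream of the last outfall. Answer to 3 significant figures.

After outfall 1: Q = 16.40 + 2.530 = 18.93 m³/s; C = (16.40·35.00 + 2.530·1630)/18.93 = 248.2 mg/L.
After outfall 2: Q = 18.93 + 2.000 = 20.93 m³/s; C = (18.93·248.2 + 2.000·2460)/20.93 = 459.5 mg/L.
After outfall 3: Q = 20.93 + 1.170 = 22.10 m³/s; C = (20.93·459.5 + 1.170·360.0)/22.10 = 454.3 mg/L.

454 mg/L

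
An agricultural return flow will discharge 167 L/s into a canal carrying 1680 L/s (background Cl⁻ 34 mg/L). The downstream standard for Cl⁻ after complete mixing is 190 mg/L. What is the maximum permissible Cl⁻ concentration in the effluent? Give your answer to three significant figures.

At the limit, (Qr·Cr + Qe·Cₑ)/(Qr + Qe) = 190:
Cₑ = (1847·190 − 1680·34.00) / 167.0 = 1759 mg/L.

1760 mg/L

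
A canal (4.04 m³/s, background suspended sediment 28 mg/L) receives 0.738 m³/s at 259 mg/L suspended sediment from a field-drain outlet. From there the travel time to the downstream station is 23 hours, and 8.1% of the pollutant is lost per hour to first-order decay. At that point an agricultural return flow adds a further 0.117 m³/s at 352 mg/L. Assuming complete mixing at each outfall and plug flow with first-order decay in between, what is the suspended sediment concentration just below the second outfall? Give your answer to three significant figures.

17.3 mg/L

After mixing, C = (4.040·28.00 + 0.7380·259.0) / 4.778 = 304.3/4.778 = 63.68 mg/L; combined flow 4.778 m³/s.
8.1%/h lost → k = −ln(1 − 0.081) = 0.08447 h⁻¹.
First-order decay: C = 63.68·exp(−k·t) = 63.68·0.1433 = 9.126 mg/L.
At the second outfall, C = (4.778·9.126 + 0.1170·352.0) / (4.778 + 0.1170) = 17.32 mg/L.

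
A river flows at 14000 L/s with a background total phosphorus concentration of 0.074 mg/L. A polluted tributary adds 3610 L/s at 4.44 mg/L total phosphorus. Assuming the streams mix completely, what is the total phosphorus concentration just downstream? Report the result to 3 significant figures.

0.969 mg/L

Flow-weighted average: C = (14000·0.07400 + 3610·4.440) / 17610 = 17060/17610 = 0.9690 mg/L.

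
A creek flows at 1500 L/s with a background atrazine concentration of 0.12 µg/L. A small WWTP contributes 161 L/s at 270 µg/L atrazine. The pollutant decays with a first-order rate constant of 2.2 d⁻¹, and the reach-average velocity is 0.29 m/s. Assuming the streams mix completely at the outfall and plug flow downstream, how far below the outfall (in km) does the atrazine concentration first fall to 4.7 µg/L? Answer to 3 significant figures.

19.6 km

Mixed concentration C = ΣQC/ΣQ = (1500·0.1200 + 161.0·270.0) / 1661 = 43650/1661 = 26.28 µg/L.
Set 26.28·exp(−k·t) = 4.7 → t = ln(26.28/4.7)/k = 67600 s = 18.78 h.
Distance = v·t = 0.29·67600 = 19600 m = 19.60 km.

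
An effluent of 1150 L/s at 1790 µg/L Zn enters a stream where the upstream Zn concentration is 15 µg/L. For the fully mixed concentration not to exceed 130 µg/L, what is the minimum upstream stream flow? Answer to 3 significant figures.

Set C_mix = 130: (Q·15.00 + 1150·1790) / (Q + 1150) = 130
→ Q = 1150·(1790 − 130)/(130 − 15.00) = 16600 L/s.

16600 L/s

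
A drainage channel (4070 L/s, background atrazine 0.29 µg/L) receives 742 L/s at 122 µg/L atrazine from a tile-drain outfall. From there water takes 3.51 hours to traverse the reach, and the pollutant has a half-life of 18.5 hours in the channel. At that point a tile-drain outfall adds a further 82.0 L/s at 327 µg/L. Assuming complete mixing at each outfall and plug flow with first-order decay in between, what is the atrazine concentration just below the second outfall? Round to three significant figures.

21.9 µg/L

Mass balance: C = (4070·0.2900 + 742.0·122.0) / 4812 = 91700/4812 = 19.06 µg/L; combined flow 4812 L/s.
Half-life 18.5 h → k = ln 2 / 18.5 = 0.03747 h⁻¹ = 0.8992 d⁻¹.
First-order decay: C = 19.06·exp(−k·t) = 19.06·0.8768 = 16.71 µg/L.
Second outfall: C = (4812·16.71 + 82.00·327.0)/4894 = 21.91 µg/L.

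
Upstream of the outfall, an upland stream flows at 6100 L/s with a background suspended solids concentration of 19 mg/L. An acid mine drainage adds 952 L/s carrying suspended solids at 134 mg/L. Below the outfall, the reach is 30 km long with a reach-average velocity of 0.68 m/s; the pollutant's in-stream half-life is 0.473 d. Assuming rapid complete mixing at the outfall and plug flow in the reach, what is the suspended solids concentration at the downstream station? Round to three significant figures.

16.3 mg/L

Flow-weighted average: C = (6100·19.00 + 952.0·134.0) / 7052 = 243500/7052 = 34.52 mg/L.
Travel time t = 30·1000 / 0.68 = 44120 s = 12.25 h.
Half-life 0.473 d → k = ln 2 / 0.473 = 1.465 d⁻¹.
Applying C = C₀e^(−kt): 34.52 × 0.4732 = 16.34 mg/L.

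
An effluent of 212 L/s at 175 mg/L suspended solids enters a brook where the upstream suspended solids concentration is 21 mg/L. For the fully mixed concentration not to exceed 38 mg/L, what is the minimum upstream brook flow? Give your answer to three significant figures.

Set C_mix = 38: (Q·21.00 + 212.0·175.0) / (Q + 212.0) = 38
→ Q = 212.0·(175.0 − 38)/(38 − 21.00) = 1708 L/s.

1710 L/s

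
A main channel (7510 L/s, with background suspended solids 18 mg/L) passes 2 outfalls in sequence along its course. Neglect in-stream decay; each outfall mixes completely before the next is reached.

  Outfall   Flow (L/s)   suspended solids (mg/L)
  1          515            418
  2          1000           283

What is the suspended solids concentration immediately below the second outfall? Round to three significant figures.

Below outfall 1: Q → 8025 L/s, C = (7510·18.00 + 515.0·418.0)/8025 = 43.67 mg/L.
Below outfall 2: Q → 9025 L/s, C = (8025·43.67 + 1000·283.0)/9025 = 70.19 mg/L.

70.2 mg/L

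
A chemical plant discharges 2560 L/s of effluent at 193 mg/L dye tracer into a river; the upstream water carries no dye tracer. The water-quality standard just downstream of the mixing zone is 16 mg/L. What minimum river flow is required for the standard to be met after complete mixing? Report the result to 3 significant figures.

Set C_mix = 16: (Q·0 + 2560·193.0) / (Q + 2560) = 16
→ Q = 2560·(193.0 − 16)/(16 − 0) = 28320 L/s.

28300 L/s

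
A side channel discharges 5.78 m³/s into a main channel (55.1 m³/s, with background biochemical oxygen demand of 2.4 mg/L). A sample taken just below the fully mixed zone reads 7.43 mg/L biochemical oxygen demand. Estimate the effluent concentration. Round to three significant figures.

55.4 mg/L

Mass balance: 55.10·2.400 + 5.780·Cₑ = 60.88·7.430
→ Cₑ = (60.88·7.430 − 55.10·2.400) / 5.780 = 55.38 mg/L.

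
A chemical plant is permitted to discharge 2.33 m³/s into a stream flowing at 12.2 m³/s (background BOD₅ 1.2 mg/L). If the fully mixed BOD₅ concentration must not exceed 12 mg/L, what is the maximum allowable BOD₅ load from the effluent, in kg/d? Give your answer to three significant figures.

13800 kg/d

Mass balance at the limit: 12.20·1.200 + 2.330·Cₑ = 14.53·12 → Cₑ = 68.55 mg/L.
Load = 2.330 m³/s × 68.55 g/m³ × 86 400 s/d = 13800 kg/d.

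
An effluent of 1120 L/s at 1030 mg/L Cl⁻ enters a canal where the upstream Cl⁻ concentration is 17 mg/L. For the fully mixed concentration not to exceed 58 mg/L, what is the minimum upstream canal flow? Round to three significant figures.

26600 L/s

Set C_mix = 58: (Q·17.00 + 1120·1030) / (Q + 1120) = 58
→ Q = 1120·(1030 − 58)/(58 − 17.00) = 26550 L/s.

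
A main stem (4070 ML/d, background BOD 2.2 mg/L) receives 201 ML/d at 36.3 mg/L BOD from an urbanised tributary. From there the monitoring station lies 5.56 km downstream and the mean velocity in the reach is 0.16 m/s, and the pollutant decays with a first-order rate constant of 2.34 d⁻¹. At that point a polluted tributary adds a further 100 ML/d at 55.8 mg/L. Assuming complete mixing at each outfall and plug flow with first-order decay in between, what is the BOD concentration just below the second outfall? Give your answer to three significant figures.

2.73 mg/L

Mixed concentration C = ΣQC/ΣQ = (4070·2.200 + 201.0·36.30) / 4271 = 16250/4271 = 3.805 mg/L; combined flow 4271 ML/d.
Travel time t = 5.56·1000 / 0.16 = 34750 s = 9.653 h.
First-order decay: C = 3.805·exp(−k·t) = 3.805·0.3902 = 1.485 mg/L.
Second outfall: C = (4271·1.485 + 100.0·55.80)/4371 = 2.727 mg/L.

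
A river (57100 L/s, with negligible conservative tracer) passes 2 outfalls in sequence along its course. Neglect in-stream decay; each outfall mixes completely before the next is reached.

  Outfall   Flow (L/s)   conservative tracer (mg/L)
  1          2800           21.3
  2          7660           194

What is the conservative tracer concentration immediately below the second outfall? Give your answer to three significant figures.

22.9 mg/L

Outfall 1: combined Q = 59900 L/s; C = (57100·0 + 2800·21.30)/59900 = 0.9957 mg/L.
Outfall 2: combined Q = 67560 L/s; C = (59900·0.9957 + 7660·194.0)/67560 = 22.88 mg/L.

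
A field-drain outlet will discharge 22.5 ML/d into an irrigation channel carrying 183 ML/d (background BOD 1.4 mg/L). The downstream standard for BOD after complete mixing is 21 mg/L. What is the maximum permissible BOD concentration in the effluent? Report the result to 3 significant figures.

At the limit, (Qr·Cr + Qe·Cₑ)/(Qr + Qe) = 21:
Cₑ = (205.5·21 − 183.0·1.400) / 22.50 = 180.4 mg/L.

180 mg/L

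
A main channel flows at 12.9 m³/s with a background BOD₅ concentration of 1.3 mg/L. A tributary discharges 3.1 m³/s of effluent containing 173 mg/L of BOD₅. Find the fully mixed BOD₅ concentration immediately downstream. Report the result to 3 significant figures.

Mixed concentration C = ΣQC/ΣQ = (12.90·1.300 + 3.100·173.0) / 16.00 = 553.1/16.00 = 34.57 mg/L.

34.6 mg/L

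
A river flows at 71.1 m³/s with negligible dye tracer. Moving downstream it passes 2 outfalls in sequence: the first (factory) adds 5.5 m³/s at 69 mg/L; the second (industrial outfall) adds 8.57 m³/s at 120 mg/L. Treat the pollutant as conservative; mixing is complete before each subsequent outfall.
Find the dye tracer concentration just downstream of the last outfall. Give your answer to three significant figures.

16.5 mg/L

Outfall 1: combined Q = 76.60 m³/s; C = (71.10·0 + 5.500·69.00)/76.60 = 4.954 mg/L.
Outfall 2: combined Q = 85.17 m³/s; C = (76.60·4.954 + 8.570·120.0)/85.17 = 16.53 mg/L.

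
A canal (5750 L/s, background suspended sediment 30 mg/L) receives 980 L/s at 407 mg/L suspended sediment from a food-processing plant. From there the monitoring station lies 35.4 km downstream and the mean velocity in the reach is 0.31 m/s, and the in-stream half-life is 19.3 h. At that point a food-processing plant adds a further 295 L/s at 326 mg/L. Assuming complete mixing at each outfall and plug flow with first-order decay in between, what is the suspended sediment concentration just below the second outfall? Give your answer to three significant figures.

39.7 mg/L

After mixing, C = (5750·30.00 + 980.0·407.0) / 6730 = 571400/6730 = 84.90 mg/L; combined flow 6730 L/s.
Travel time t = 35.4·1000 / 0.31 = 114200 s = 31.72 h.
Half-life 19.3 h → k = ln 2 / 19.3 = 0.03591 h⁻¹ = 0.8619 d⁻¹.
Applying C = C₀e^(−kt): 84.90 × 0.3201 = 27.17 mg/L.
At the second outfall, C = (6730·27.17 + 295.0·326.0) / (6730 + 295.0) = 39.72 mg/L.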